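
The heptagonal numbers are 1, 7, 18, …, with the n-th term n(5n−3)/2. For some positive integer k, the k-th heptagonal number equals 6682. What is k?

52

Set n(5n−3)/2 = 6682, giving 5n² − 3n − 13364 = 0.
The discriminant is 9 + 40·6682 = 267289, and √267289 = 517.
So n = (3 + 517) / 10 = 520/10 = 52.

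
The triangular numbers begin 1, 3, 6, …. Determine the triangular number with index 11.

11·12/2 = 132/2 = 66.

66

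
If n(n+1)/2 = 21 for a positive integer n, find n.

6

Set n(n+1)/2 = 21, giving n² + n − 42 = 0.
The discriminant is 1 + 8·21 = 169, and √169 = 13.
So n = (-1 + 13) / 2 = 12/2 = 6.
Check: 6·7/2 = 21. ✓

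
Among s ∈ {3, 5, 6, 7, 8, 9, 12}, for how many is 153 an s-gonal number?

s = 3: P(3, 17) = 153. ✓
s = 5: P(5, 10) = 145 and P(5, 11) = 176; 153 is not s-gonal.
s = 6: P(6, 9) = 153. ✓
s = 7: P(7, 8) = 148 and P(7, 9) = 189; 153 is not s-gonal.
s = 8: P(8, 7) = 133 and P(8, 8) = 176; 153 is not s-gonal.
s = 9: P(9, 6) = 111 and P(9, 7) = 154; 153 is not s-gonal.
s = 12: P(12, 5) = 105 and P(12, 6) = 156; 153 is not s-gonal.
Hits: s ∈ {3, 6} → 2.

2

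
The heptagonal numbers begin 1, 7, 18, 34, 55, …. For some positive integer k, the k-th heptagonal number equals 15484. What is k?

Set n(5n−3)/2 = 15484, giving 5n² − 3n − 30968 = 0.
The discriminant is 9 + 40·15484 = 619369, and √619369 = 787.
So n = (3 + 787) / 10 = 790/10 = 79.

79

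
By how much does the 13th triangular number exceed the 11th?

25

13·14/2 = 91 and 11·12/2 = 66.
Difference: 91 − 66 = 25.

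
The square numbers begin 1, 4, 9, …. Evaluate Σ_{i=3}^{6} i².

Σ_{i=3}^{6} i² = 91 − 5 = 86.

86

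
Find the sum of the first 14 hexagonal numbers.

1925

Σ i(2i−1) = 2Σi² − Σi over i = 1..14.
Σi = 105 and Σi² = 1015.
2·1015 − 1·105 = 1925.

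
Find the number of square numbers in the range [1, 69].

8

The n-th square number is n².
Smallest index with value ≥ 1: n = 1 (giving 1).
Largest index with value ≤ 69: n = 8 (giving 64).
Indices 1 through 8: 8 terms.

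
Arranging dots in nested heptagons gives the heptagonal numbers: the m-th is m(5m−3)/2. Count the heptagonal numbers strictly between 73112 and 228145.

131

The n-th heptagonal number is n(5n−3)/2.
Smallest index with value > 73112: n = 172 (giving 73702).
Largest index with value < 228145: n = 302 (giving 227557).
Indices 172 through 302: 131 terms.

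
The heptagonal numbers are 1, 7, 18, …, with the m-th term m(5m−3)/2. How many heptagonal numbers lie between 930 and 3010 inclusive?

16

The n-th heptagonal number is n(5n−3)/2.
Smallest index with value ≥ 930: n = 20 (giving 970).
Largest index with value ≤ 3010: n = 35 (giving 3010).
Indices 20 through 35: 16 terms.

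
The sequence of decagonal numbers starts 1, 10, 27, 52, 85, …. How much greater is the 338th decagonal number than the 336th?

5386

338·(4·338 − 3) = 455962 and 336·(4·336 − 3) = 450576.
Difference: 455962 − 450576 = 5386.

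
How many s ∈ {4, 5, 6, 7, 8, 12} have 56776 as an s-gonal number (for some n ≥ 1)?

1

s = 4: P(4, 238) = 56644 and P(4, 239) = 57121; 56776 is not s-gonal.
s = 5: P(5, 194) = 56357 and P(5, 195) = 56940; 56776 is not s-gonal.
s = 6: P(6, 168) = 56280 and P(6, 169) = 56953; 56776 is not s-gonal.
s = 7: P(7, 151) = 56776. ✓
s = 8: P(8, 137) = 56033 and P(8, 138) = 56856; 56776 is not s-gonal.
s = 12: P(12, 106) = 55756 and P(12, 107) = 56817; 56776 is not s-gonal.
Hits: s ∈ {7} → 1.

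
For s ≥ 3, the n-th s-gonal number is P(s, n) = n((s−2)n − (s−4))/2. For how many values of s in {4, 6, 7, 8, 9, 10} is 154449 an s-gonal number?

1

s = 4: P(4, 393) = 154449. ✓
s = 6: P(6, 278) = 154290 and P(6, 279) = 155403; 154449 is not s-gonal.
s = 7: P(7, 248) = 153388 and P(7, 249) = 154629; 154449 is not s-gonal.
s = 8: P(8, 227) = 154133 and P(8, 228) = 155496; 154449 is not s-gonal.
s = 9: P(9, 210) = 153825 and P(9, 211) = 155296; 154449 is not s-gonal.
s = 10: P(10, 196) = 153076 and P(10, 197) = 154645; 154449 is not s-gonal.
Hits: s ∈ {4} → 1.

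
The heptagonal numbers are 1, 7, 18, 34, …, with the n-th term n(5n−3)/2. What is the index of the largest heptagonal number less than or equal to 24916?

100

Solve n(5n−3)/2 ≤ 24916 for integer n.
n = 100 gives 24850 ≤ 24916, while n = 101 gives 25351 > 24916; so the answer is index 100.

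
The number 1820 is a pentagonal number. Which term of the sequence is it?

35

Set n(3n−1)/2 = 1820, giving 3n² − n − 3640 = 0.
The discriminant is 1 + 24·1820 = 43681, and √43681 = 209.
So n = (1 + 209) / 6 = 210/6 = 35.
Check: 35·(3·35 − 1)/2 = 1820. ✓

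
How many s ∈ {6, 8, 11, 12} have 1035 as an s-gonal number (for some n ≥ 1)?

s = 6: P(6, 23) = 1035. ✓
s = 8: P(8, 18) = 936 and P(8, 19) = 1045; 1035 is not s-gonal.
s = 11: P(11, 15) = 960 and P(11, 16) = 1096; 1035 is not s-gonal.
s = 12: P(12, 14) = 924 and P(12, 15) = 1065; 1035 is not s-gonal.
Hits: s ∈ {6} → 1.

1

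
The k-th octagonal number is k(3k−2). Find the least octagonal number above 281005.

282133

Solve n(3n−2) > 281005 for integer n.
The largest n with value ≤ 281005 is 306 (since 280296 ≤ 281005 < 282133), so the first above is n = 307, value 282133.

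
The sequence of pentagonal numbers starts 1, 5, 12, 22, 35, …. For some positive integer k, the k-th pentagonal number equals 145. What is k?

Set n(3n−1)/2 = 145, giving 3n² − n − 290 = 0.
The discriminant is 1 + 24·145 = 3481, and √3481 = 59.
So n = (1 + 59) / 6 = 60/6 = 10.
Check: 10·(3·10 − 1)/2 = 145. ✓

10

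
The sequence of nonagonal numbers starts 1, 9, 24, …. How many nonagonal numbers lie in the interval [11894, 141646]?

The n-th nonagonal number is n(7n−5)/2.
Smallest index with value ≥ 11894: n = 59 (giving 12036).
Largest index with value ≤ 141646: n = 201 (giving 140901).
Indices 59 through 201: 143 terms.

143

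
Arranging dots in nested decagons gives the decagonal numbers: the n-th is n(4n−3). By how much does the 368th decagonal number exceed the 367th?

Consecutive decagonal numbers differ by 8n − 7: here 8·368 − 7 = 2937.

2937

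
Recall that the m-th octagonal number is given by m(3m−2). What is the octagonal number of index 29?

2465

The 29th octagonal number is n(3n−2) with n = 29.
29·(3·29 − 2) = 29·85 = 2465.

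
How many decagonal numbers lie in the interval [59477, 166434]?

82

The n-th decagonal number is n(4n−3).
Smallest index with value ≥ 59477: n = 123 (giving 60147).
Largest index with value ≤ 166434: n = 204 (giving 165852).
Indices 123 through 204: 82 terms.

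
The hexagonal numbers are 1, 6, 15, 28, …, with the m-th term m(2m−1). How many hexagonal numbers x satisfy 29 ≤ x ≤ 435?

11

The n-th hexagonal number is n(2n−1).
Smallest index with value ≥ 29: n = 5 (giving 45).
Largest index with value ≤ 435: n = 15 (giving 435).
Indices 5 through 15: 11 terms.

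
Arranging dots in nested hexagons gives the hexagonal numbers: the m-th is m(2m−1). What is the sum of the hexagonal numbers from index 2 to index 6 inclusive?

160

Σ i(2i−1) = 2Σi² − Σi over i = 2..6.
Σi = 21 − 1 = 20 and Σi² = 91 − 1 = 90.
2·90 − 1·20 = 160.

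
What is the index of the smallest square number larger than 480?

Solve n² > 480 for integer n.
The largest n with value ≤ 480 is 21 (since 441 ≤ 480 < 484), so the first above is n = 22, value 484.

22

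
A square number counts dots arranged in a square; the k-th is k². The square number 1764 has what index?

42

We need n² = 1764, so n = √1764 = 42.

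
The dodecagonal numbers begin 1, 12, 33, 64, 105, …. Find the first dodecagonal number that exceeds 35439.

35785

Solve n(5n−4) > 35439 for integer n.
The largest n with value ≤ 35439 is 84 (since 34944 ≤ 35439 < 35785), so the first above is n = 85, value 35785.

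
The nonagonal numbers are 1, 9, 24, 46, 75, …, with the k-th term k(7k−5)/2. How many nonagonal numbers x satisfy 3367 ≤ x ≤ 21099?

The n-th nonagonal number is n(7n−5)/2.
Smallest index with value ≥ 3367: n = 32 (giving 3504).
Largest index with value ≤ 21099: n = 78 (giving 21099).
Indices 32 through 78: 47 terms.

47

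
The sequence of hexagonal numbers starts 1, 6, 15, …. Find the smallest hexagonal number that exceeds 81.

Solve n(2n−1) > 81 for integer n.
The largest n with value ≤ 81 is 6 (since 66 ≤ 81 < 91), so the first above is n = 7, value 91.

91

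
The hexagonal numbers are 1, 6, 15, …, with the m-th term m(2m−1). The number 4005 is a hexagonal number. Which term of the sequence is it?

45

Set n(2n−1) = 4005, giving 2n² − n − 4005 = 0.
So n = (1 + 179) / 4 = 180/4 = 45.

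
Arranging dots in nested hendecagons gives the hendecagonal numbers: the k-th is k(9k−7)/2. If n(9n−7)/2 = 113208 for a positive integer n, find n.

159

Set n(9n−7)/2 = 113208, giving 9n² − 7n − 226416 = 0.
The discriminant is 49 + 72·113208 = 8151025, and √8151025 = 2855.
So n = (7 + 2855) / 18 = 2862/18 = 159.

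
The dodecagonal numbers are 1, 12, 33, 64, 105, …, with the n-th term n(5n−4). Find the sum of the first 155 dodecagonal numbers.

Σ i(5i−4) = 5Σi² − 4Σi over i = 1..155.
Σi = 12090 and Σi² = 1253330.
5·1253330 − 4·12090 = 6218290.

6218290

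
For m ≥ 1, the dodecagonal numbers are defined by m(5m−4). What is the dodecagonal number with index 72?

The 72nd dodecagonal number is n(5n−4) with n = 72.
72·(5·72 − 4) = 72·356 = 25632.

25632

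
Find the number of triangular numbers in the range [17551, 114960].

293

The n-th triangular number is n(n+1)/2.
Smallest index with value ≥ 17551: n = 187 (giving 17578).
Largest index with value ≤ 114960: n = 479 (giving 114960).
Indices 187 through 479: 293 terms.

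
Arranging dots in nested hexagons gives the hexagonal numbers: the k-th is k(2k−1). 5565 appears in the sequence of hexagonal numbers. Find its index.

Set n(2n−1) = 5565, giving 2n² − n − 5565 = 0.
So n = (1 + 211) / 4 = 212/4 = 53.

53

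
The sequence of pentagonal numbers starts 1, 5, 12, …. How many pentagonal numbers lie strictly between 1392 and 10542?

The n-th pentagonal number is n(3n−1)/2.
Smallest index with value > 1392: n = 31 (giving 1426).
Largest index with value < 10542: n = 83 (giving 10292).
Indices 31 through 83: 53 terms.

53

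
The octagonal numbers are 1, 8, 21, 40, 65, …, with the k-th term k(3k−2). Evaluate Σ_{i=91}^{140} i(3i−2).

Σ i(3i−2) = 3Σi² − 2Σi over i = 91..140.
Σi = 9870 − 4095 = 5775 and Σi² = 924490 − 247065 = 677425.
3·677425 − 2·5775 = 2020725.

2020725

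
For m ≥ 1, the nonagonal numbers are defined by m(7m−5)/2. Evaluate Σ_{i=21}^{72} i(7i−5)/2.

Σ i(7i−5)/2 = (7Σi² − 5Σi) / 2 over i = 21..72.
Σi = 2628 − 210 = 2418 and Σi² = 127020 − 2870 = 124150.
(7·124150 − 5·2418) / 2 = 856960/2 = 428480.

428480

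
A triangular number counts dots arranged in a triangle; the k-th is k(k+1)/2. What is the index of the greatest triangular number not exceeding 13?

4

Solve n(n+1)/2 ≤ 13 for integer n.
n = 4 gives 10 ≤ 13, while n = 5 gives 15 > 13; so the answer is index 4.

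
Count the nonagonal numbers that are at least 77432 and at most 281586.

135

The n-th nonagonal number is n(7n−5)/2.
Smallest index with value ≥ 77432: n = 150 (giving 78375).
Largest index with value ≤ 281586: n = 284 (giving 281586).
Indices 150 through 284: 135 terms.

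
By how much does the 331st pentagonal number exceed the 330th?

Consecutive pentagonal numbers differ by 3n − 2: here 3·331 − 2 = 991.

991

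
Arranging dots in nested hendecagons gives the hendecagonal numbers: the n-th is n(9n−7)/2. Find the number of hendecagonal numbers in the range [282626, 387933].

44

The n-th hendecagonal number is n(9n−7)/2.
Smallest index with value ≥ 282626: n = 251 (giving 282626).
Largest index with value ≤ 387933: n = 294 (giving 387933).
Indices 251 through 294: 44 terms.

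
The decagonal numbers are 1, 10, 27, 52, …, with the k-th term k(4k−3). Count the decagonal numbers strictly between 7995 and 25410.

The n-th decagonal number is n(4n−3).
Smallest index with value > 7995: n = 46 (giving 8326).
Largest index with value < 25410: n = 80 (giving 25360).
Indices 46 through 80: 35 terms.

35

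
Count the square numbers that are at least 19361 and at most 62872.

The n-th square number is n².
Smallest index with value ≥ 19361: n = 140 (giving 19600).
Largest index with value ≤ 62872: n = 250 (giving 62500).
Indices 140 through 250: 111 terms.

111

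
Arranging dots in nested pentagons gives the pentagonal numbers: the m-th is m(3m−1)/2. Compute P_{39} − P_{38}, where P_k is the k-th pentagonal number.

Consecutive pentagonal numbers differ by 3n − 2: here 3·39 − 2 = 115.

115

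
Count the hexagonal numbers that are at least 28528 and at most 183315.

The n-th hexagonal number is n(2n−1).
Smallest index with value ≥ 28528: n = 120 (giving 28680).
Largest index with value ≤ 183315: n = 303 (giving 183315).
Indices 120 through 303: 184 terms.

184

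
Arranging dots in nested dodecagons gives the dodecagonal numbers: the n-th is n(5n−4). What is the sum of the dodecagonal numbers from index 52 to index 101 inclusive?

1499825

Σ i(5i−4) = 5Σi² − 4Σi over i = 52..101.
Σi = 5151 − 1326 = 3825 and Σi² = 348551 − 45526 = 303025.
5·303025 − 4·3825 = 1499825.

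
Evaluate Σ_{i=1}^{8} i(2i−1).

Σ i(2i−1) = 2Σi² − Σi over i = 1..8.
Σi = 36 and Σi² = 204.
2·204 − 1·36 = 372.

372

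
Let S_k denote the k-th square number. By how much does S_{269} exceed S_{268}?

n² − (n−1)² = 2n − 1, so 269² − 268² = 2·269 − 1 = 537.

537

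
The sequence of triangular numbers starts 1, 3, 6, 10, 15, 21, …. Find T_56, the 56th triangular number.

56·57/2 = 3192/2 = 1596.

1596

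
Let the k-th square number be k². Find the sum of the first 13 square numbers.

Σ_{i=1}^{13} i² = 13·14·27/6 = 819.

819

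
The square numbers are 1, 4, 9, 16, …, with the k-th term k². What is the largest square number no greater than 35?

Solve n² ≤ 35 for integer n.
n = 5 gives 25 ≤ 35, while n = 6 gives 36 > 35; so the answer is 25.

25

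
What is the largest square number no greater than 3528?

Solve n² ≤ 3528 for integer n.
n = 59 gives 3481 ≤ 3528, while n = 60 gives 3600 > 3528; so the answer is 3481.

3481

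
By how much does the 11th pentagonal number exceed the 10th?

Consecutive pentagonal numbers differ by 3n − 2: here 3·11 − 2 = 31.

31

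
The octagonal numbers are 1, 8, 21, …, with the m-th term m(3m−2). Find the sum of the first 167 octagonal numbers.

Σ i(3i−2) = 3Σi² − 2Σi over i = 1..167.
Σi = 14028 and Σi² = 1566460.
3·1566460 − 2·14028 = 4671324.

4671324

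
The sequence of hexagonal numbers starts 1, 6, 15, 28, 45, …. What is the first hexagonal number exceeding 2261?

Solve n(2n−1) > 2261 for integer n.
The largest n with value ≤ 2261 is 33 (since 2145 ≤ 2261 < 2278), so the first above is n = 34, value 2278.

2278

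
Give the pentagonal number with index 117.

The 117th pentagonal number is n(3n−1)/2 with n = 117.
117·(3·117 − 1)/2 = 117·350/2 = 117·175 = 20475.

20475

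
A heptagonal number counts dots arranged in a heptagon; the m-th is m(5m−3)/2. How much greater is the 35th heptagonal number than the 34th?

Consecutive heptagonal numbers differ by 5n − 4: here 5·35 − 4 = 171.

171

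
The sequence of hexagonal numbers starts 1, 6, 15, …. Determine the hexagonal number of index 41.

The 41st hexagonal number is n(2n−1) with n = 41.
41·(2·41 − 1) = 41·81 = 3321.

3321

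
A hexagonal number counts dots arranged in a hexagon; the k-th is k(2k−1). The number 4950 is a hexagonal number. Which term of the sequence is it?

Set n(2n−1) = 4950, giving 2n² − n − 4950 = 0.
So n = (1 + 199) / 4 = 200/4 = 50.
Check: 50·(2·50 − 1) = 4950. ✓

50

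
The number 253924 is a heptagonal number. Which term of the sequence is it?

Set n(5n−3)/2 = 253924, giving 5n² − 3n − 507848 = 0.
The discriminant is 9 + 40·253924 = 10156969, and √10156969 = 3187.
So n = (3 + 3187) / 10 = 3190/10 = 319.

319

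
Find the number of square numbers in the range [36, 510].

The n-th square number is n².
Smallest index with value ≥ 36: n = 6 (giving 36).
Largest index with value ≤ 510: n = 22 (giving 484).
Indices 6 through 22: 17 terms.

17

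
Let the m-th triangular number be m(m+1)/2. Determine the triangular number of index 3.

The 3rd triangular number is n(n+1)/2 with n = 3.
3·4/2 = 12/2 = 6.

6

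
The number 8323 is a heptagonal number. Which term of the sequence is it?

58

Set n(5n−3)/2 = 8323, giving 5n² − 3n − 16646 = 0.
The discriminant is 9 + 40·8323 = 332929, and √332929 = 577.
So n = (3 + 577) / 10 = 580/10 = 58.
Check: 58·(5·58 − 3)/2 = 8323. ✓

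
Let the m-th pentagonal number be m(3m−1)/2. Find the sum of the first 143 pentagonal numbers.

Σ i(3i−1)/2 = (3Σi² − Σi) / 2 over i = 1..143.
Σi = 10296 and Σi² = 984984.
(3·984984 − 1·10296) / 2 = 2944656/2 = 1472328.

1472328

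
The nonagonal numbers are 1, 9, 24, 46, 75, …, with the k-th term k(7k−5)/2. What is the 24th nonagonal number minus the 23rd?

162

Consecutive nonagonal numbers differ by 7n − 6: here 7·24 − 6 = 162.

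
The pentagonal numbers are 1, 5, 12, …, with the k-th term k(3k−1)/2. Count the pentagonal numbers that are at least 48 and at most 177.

6

The n-th pentagonal number is n(3n−1)/2.
Smallest index with value ≥ 48: n = 6 (giving 51).
Largest index with value ≤ 177: n = 11 (giving 176).
Indices 6 through 11: 6 terms.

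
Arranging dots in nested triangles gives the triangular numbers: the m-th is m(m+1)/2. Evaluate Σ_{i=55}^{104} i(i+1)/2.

165200

Σ i(i+1)/2 = (Σi² + Σi) / 2 over i = 55..104.
Σi = 5460 − 1485 = 3975 and Σi² = 380380 − 53955 = 326425.
(1·326425 + 1·3975) / 2 = 330400/2 = 165200.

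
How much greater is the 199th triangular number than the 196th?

594

199·200/2 = 19900 and 196·197/2 = 19306.
Difference: 19900 − 19306 = 594.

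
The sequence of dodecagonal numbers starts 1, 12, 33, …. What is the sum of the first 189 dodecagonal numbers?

11269755

Σ i(5i−4) = 5Σi² − 4Σi over i = 1..189.
Σi = 17955 and Σi² = 2268315.
5·2268315 − 4·17955 = 11269755.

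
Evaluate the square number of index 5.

25

The 5th square number is n² with n = 5.
5² = 25.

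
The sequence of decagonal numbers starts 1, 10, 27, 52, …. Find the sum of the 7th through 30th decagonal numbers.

36124

Σ i(4i−3) = 4Σi² − 3Σi over i = 7..30.
Σi = 465 − 21 = 444 and Σi² = 9455 − 91 = 9364.
4·9364 − 3·444 = 36124.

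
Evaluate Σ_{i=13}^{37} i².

Σ_{i=13}^{37} i² = 17575 − 650 = 16925.

16925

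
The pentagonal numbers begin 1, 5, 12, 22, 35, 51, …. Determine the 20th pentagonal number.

590

20·(3·20 − 1)/2 = 20·59/2 = 590.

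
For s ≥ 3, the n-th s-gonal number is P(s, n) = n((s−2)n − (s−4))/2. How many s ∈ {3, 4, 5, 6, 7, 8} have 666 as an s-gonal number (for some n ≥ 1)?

s = 3: P(3, 36) = 666. ✓
s = 4: P(4, 25) = 625 and P(4, 26) = 676; 666 is not s-gonal.
s = 5: P(5, 21) = 651 and P(5, 22) = 715; 666 is not s-gonal.
s = 6: P(6, 18) = 630 and P(6, 19) = 703; 666 is not s-gonal.
s = 7: P(7, 16) = 616 and P(7, 17) = 697; 666 is not s-gonal.
s = 8: P(8, 15) = 645 and P(8, 16) = 736; 666 is not s-gonal.
Hits: s ∈ {3} → 1.

1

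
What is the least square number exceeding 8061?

Solve n² > 8061 for integer n.
The largest n with value ≤ 8061 is 89 (since 7921 ≤ 8061 < 8100), so the first above is n = 90, value 8100.

8100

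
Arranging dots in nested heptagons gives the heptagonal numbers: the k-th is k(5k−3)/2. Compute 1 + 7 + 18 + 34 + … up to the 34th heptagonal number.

33320

Σ i(5i−3)/2 = (5Σi² − 3Σi) / 2 over i = 1..34.
Σi = 595 and Σi² = 13685.
(5·13685 − 3·595) / 2 = 66640/2 = 33320.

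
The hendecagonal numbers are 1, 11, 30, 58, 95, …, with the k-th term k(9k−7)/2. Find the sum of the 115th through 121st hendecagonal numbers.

Σ i(9i−7)/2 = (9Σi² − 7Σi) / 2 over i = 115..121.
Σi = 7381 − 6555 = 826 and Σi² = 597861 − 500365 = 97496.
(9·97496 − 7·826) / 2 = 871682/2 = 435841.

435841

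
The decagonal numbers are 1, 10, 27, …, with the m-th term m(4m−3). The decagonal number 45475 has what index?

107

Set n(4n−3) = 45475, giving 4n² − 3n − 45475 = 0.
The discriminant is 9 + 16·45475 = 727609, and √727609 = 853.
So n = (3 + 853) / 8 = 856/8 = 107.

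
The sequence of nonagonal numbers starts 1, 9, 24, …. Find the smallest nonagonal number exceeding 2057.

Solve n(7n−5)/2 > 2057 for integer n.
The largest n with value ≤ 2057 is 24 (since 1956 ≤ 2057 < 2125), so the first above is n = 25, value 2125.

2125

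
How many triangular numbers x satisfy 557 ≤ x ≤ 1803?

27

The n-th triangular number is n(n+1)/2.
Smallest index with value ≥ 557: n = 33 (giving 561).
Largest index with value ≤ 1803: n = 59 (giving 1770).
Indices 33 through 59: 27 terms.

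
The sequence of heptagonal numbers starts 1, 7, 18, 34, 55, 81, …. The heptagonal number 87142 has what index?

187

Set n(5n−3)/2 = 87142, giving 5n² − 3n − 174284 = 0.
The discriminant is 9 + 40·87142 = 3485689, and √3485689 = 1867.
So n = (3 + 1867) / 10 = 1870/10 = 187.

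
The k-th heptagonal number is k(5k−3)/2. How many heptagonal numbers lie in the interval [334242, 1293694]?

The n-th heptagonal number is n(5n−3)/2.
Smallest index with value ≥ 334242: n = 366 (giving 334341).
Largest index with value ≤ 1293694: n = 719 (giving 1291324).
Indices 366 through 719: 354 terms.

354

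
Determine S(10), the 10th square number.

The 10th square number is n² with n = 10.
10² = 100.

100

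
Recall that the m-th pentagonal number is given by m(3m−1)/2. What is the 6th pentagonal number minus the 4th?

29

6·(3·6 − 1)/2 = 51 and 4·(3·4 − 1)/2 = 22.
Difference: 51 − 22 = 29.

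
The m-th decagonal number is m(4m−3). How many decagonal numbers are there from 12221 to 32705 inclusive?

35

The n-th decagonal number is n(4n−3).
Smallest index with value ≥ 12221: n = 56 (giving 12376).
Largest index with value ≤ 32705: n = 90 (giving 32130).
Indices 56 through 90: 35 terms.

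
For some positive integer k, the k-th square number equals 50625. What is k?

225

We need n² = 50625, so n = √50625 = 225.
Check: 225² = 50625. ✓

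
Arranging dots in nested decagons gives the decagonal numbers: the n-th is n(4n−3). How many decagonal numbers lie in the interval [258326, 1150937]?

The n-th decagonal number is n(4n−3).
Smallest index with value ≥ 258326: n = 255 (giving 259335).
Largest index with value ≤ 1150937: n = 536 (giving 1147576).
Indices 255 through 536: 282 terms.

282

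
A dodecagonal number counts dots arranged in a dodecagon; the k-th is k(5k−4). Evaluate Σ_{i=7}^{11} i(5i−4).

Σ i(5i−4) = 5Σi² − 4Σi over i = 7..11.
Σi = 66 − 21 = 45 and Σi² = 506 − 91 = 415.
5·415 − 4·45 = 1895.

1895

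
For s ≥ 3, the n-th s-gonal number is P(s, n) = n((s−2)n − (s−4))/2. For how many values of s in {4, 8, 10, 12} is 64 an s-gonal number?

s = 4: P(4, 8) = 64. ✓
s = 8: P(8, 4) = 40 and P(8, 5) = 65; 64 is not s-gonal.
s = 10: P(10, 4) = 52 and P(10, 5) = 85; 64 is not s-gonal.
s = 12: P(12, 4) = 64. ✓
Hits: s ∈ {4, 12} → 2.

2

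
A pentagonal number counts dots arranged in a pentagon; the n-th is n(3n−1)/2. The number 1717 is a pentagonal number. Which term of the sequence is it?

34

Set n(3n−1)/2 = 1717, giving 3n² − n − 3434 = 0.
The discriminant is 1 + 24·1717 = 41209, and √41209 = 203.
So n = (1 + 203) / 6 = 204/6 = 34.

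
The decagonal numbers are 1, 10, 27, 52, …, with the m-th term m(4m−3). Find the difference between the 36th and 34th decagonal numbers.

36·(4·36 − 3) = 5076 and 34·(4·34 − 3) = 4522.
Difference: 5076 − 4522 = 554.

554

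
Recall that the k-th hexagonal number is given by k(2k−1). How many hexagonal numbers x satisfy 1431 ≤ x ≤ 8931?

41

The n-th hexagonal number is n(2n−1).
Smallest index with value ≥ 1431: n = 27 (giving 1431).
Largest index with value ≤ 8931: n = 67 (giving 8911).
Indices 27 through 67: 41 terms.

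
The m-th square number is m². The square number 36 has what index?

We need n² = 36, so n = √36 = 6.

6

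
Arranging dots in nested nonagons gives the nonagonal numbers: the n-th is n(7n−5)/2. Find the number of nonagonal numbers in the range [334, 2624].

17

The n-th nonagonal number is n(7n−5)/2.
Smallest index with value ≥ 334: n = 11 (giving 396).
Largest index with value ≤ 2624: n = 27 (giving 2484).
Indices 11 through 27: 17 terms.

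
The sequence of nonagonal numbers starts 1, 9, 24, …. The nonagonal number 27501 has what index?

89

Set n(7n−5)/2 = 27501, giving 7n² − 5n − 55002 = 0.
So n = (5 + 1241) / 14 = 1246/14 = 89.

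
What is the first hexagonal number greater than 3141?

3160

Solve n(2n−1) > 3141 for integer n.
The largest n with value ≤ 3141 is 39 (since 3003 ≤ 3141 < 3160), so the first above is n = 40, value 3160.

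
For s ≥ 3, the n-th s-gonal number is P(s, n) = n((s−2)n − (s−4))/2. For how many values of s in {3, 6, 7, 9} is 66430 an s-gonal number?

1

s = 3: P(3, 364) = 66430. ✓
s = 6: P(6, 182) = 66066 and P(6, 183) = 66795; 66430 is not s-gonal.
s = 7: P(7, 163) = 66178 and P(7, 164) = 66994; 66430 is not s-gonal.
s = 9: P(9, 138) = 66309 and P(9, 139) = 67276; 66430 is not s-gonal.
Hits: s ∈ {3} → 1.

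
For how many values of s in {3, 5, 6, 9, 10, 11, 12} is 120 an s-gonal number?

2

s = 3: P(3, 15) = 120. ✓
s = 5: P(5, 9) = 117 and P(5, 10) = 145; 120 is not s-gonal.
s = 6: P(6, 8) = 120. ✓
s = 9: P(9, 6) = 111 and P(9, 7) = 154; 120 is not s-gonal.
s = 10: P(10, 5) = 85 and P(10, 6) = 126; 120 is not s-gonal.
s = 11: P(11, 5) = 95 and P(11, 6) = 141; 120 is not s-gonal.
s = 12: P(12, 5) = 105 and P(12, 6) = 156; 120 is not s-gonal.
Hits: s ∈ {3, 6} → 2.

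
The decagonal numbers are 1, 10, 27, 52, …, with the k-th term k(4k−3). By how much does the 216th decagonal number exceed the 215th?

Consecutive decagonal numbers differ by 8n − 7: here 8·216 − 7 = 1721.

1721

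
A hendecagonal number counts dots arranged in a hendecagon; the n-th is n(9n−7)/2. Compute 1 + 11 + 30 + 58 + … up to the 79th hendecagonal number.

742600

Σ i(9i−7)/2 = (9Σi² − 7Σi) / 2 over i = 1..79.
Σi = 3160 and Σi² = 167480.
(9·167480 − 7·3160) / 2 = 1485200/2 = 742600.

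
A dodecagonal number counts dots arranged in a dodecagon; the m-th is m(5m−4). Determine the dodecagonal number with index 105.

54705

105·(5·105 − 4) = 105·521 = 54705.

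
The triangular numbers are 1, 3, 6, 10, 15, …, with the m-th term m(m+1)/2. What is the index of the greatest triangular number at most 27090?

232

Solve n(n+1)/2 ≤ 27090 for integer n.
n = 232 gives 27028 ≤ 27090, while n = 233 gives 27261 > 27090; so the answer is index 232.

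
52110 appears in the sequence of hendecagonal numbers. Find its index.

Set n(9n−7)/2 = 52110, giving 9n² − 7n − 104220 = 0.
The discriminant is 49 + 72·52110 = 3751969, and √3751969 = 1937.
So n = (7 + 1937) / 18 = 1944/18 = 108.
Check: 108·(9·108 − 7)/2 = 52110. ✓

108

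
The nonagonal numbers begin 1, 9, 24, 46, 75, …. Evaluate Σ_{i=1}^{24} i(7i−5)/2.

Σ i(7i−5)/2 = (7Σi² − 5Σi) / 2 over i = 1..24.
Σi = 300 and Σi² = 4900.
(7·4900 − 5·300) / 2 = 32800/2 = 16400.

16400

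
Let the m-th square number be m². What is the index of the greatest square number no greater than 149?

Solve n² ≤ 149 for integer n.
n = 12 gives 144 ≤ 149, while n = 13 gives 169 > 149; so the answer is index 12.

12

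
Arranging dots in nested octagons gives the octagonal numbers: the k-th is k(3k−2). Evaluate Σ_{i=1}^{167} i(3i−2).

4671324

Σ i(3i−2) = 3Σi² − 2Σi over i = 1..167.
Σi = 14028 and Σi² = 1566460.
3·1566460 − 2·14028 = 4671324.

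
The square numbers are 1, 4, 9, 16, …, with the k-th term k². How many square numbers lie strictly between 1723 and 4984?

29

The n-th square number is n².
Smallest index with value > 1723: n = 42 (giving 1764).
Largest index with value < 4984: n = 70 (giving 4900).
Indices 42 through 70: 29 terms.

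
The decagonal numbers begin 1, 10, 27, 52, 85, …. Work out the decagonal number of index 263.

275887

263·(4·263 − 3) = 263·1049 = 275887.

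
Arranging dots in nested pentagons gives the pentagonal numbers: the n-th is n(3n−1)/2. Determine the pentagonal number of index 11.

176

11·(3·11 − 1)/2 = 11·32/2 = 11·16 = 176.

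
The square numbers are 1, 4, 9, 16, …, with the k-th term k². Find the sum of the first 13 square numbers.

819

Σ_{i=1}^{13} i² = 13·14·27/6 = 819.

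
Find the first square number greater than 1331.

Solve n² > 1331 for integer n.
The largest n with value ≤ 1331 is 36 (since 1296 ≤ 1331 < 1369), so the first above is n = 37, value 1369.

1369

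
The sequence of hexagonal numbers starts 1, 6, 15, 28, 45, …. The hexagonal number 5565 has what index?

53

Set n(2n−1) = 5565, giving 2n² − n − 5565 = 0.
The discriminant is 1 + 8·5565 = 44521, and √44521 = 211.
So n = (1 + 211) / 4 = 212/4 = 53.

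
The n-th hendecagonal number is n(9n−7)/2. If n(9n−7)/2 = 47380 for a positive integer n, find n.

103

Set n(9n−7)/2 = 47380, giving 9n² − 7n − 94760 = 0.
The discriminant is 49 + 72·47380 = 3411409, and √3411409 = 1847.
So n = (7 + 1847) / 18 = 1854/18 = 103.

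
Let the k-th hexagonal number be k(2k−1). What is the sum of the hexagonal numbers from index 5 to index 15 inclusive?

2310

Σ i(2i−1) = 2Σi² − Σi over i = 5..15.
Σi = 120 − 10 = 110 and Σi² = 1240 − 30 = 1210.
2·1210 − 1·110 = 2310.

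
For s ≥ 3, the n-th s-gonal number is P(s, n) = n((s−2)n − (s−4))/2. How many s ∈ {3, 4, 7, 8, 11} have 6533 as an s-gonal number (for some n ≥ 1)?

1

s = 3: P(3, 113) = 6441 and P(3, 114) = 6555; 6533 is not s-gonal.
s = 4: P(4, 80) = 6400 and P(4, 81) = 6561; 6533 is not s-gonal.
s = 7: P(7, 51) = 6426 and P(7, 52) = 6682; 6533 is not s-gonal.
s = 8: P(8, 47) = 6533. ✓
s = 11: P(11, 38) = 6365 and P(11, 39) = 6708; 6533 is not s-gonal.
Hits: s ∈ {8} → 1.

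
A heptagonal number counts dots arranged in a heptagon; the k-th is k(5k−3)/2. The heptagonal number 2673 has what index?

33

Set n(5n−3)/2 = 2673, giving 5n² − 3n − 5346 = 0.
The discriminant is 9 + 40·2673 = 106929, and √106929 = 327.
So n = (3 + 327) / 10 = 330/10 = 33.
Check: 33·(5·33 − 3)/2 = 2673. ✓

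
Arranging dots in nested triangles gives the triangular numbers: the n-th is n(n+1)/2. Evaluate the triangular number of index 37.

The 37th triangular number is n(n+1)/2 with n = 37.
37·38/2 = 1406/2 = 703.

703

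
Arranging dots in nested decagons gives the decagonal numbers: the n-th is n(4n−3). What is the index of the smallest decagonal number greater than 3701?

Solve n(4n−3) > 3701 for integer n.
The largest n with value ≤ 3701 is 30 (since 3510 ≤ 3701 < 3751), so the first above is n = 31, value 3751.

31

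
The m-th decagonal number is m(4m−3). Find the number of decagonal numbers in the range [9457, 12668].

The n-th decagonal number is n(4n−3).
Smallest index with value ≥ 9457: n = 49 (giving 9457).
Largest index with value ≤ 12668: n = 56 (giving 12376).
Indices 49 through 56: 8 terms.

8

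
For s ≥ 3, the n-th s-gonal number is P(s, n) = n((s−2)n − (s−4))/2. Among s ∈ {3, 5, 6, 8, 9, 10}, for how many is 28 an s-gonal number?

2

s = 3: P(3, 7) = 28. ✓
s = 5: P(5, 4) = 22 and P(5, 5) = 35; 28 is not s-gonal.
s = 6: P(6, 4) = 28. ✓
s = 8: P(8, 3) = 21 and P(8, 4) = 40; 28 is not s-gonal.
s = 9: P(9, 3) = 24 and P(9, 4) = 46; 28 is not s-gonal.
s = 10: P(10, 3) = 27 and P(10, 4) = 52; 28 is not s-gonal.
Hits: s ∈ {3, 6} → 2.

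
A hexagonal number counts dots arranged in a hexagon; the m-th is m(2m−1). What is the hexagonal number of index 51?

51·(2·51 − 1) = 51·101 = 5151.

5151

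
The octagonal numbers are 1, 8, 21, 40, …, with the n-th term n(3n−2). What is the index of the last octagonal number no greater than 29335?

Solve n(3n−2) ≤ 29335 for integer n.
n = 99 gives 29205 ≤ 29335, while n = 100 gives 29800 > 29335; so the answer is index 99.

99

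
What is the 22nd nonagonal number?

1639

The 22nd nonagonal number is n(7n−5)/2 with n = 22.
22·(7·22 − 5)/2 = 22·149/2 = 1639.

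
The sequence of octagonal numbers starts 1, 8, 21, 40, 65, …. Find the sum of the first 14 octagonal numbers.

2835

Σ i(3i−2) = 3Σi² − 2Σi over i = 1..14.
Σi = 105 and Σi² = 1015.
3·1015 − 2·105 = 2835.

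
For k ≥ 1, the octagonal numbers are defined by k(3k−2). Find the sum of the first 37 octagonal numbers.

51319

Σ i(3i−2) = 3Σi² − 2Σi over i = 1..37.
Σi = 703 and Σi² = 17575.
3·17575 − 2·703 = 51319.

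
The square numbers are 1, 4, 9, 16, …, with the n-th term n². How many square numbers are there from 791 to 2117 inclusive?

18

The n-th square number is n².
Smallest index with value ≥ 791: n = 29 (giving 841).
Largest index with value ≤ 2117: n = 46 (giving 2116).
Indices 29 through 46: 18 terms.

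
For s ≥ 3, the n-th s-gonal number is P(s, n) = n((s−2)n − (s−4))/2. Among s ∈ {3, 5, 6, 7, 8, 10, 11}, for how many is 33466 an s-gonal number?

s = 3: P(3, 258) = 33411 and P(3, 259) = 33670; 33466 is not s-gonal.
s = 5: P(5, 149) = 33227 and P(5, 150) = 33675; 33466 is not s-gonal.
s = 6: P(6, 129) = 33153 and P(6, 130) = 33670; 33466 is not s-gonal.
s = 7: P(7, 116) = 33466. ✓
s = 8: P(8, 105) = 32865 and P(8, 106) = 33496; 33466 is not s-gonal.
s = 10: P(10, 91) = 32851 and P(10, 92) = 33580; 33466 is not s-gonal.
s = 11: P(11, 86) = 32981 and P(11, 87) = 33756; 33466 is not s-gonal.
Hits: s ∈ {7} → 1.

1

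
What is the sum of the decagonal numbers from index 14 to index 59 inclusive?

272527

Σ i(4i−3) = 4Σi² − 3Σi over i = 14..59.
Σi = 1770 − 91 = 1679 and Σi² = 70210 − 819 = 69391.
4·69391 − 3·1679 = 272527.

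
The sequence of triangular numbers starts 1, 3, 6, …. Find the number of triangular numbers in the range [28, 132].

9

The n-th triangular number is n(n+1)/2.
Smallest index with value ≥ 28: n = 7 (giving 28).
Largest index with value ≤ 132: n = 15 (giving 120).
Indices 7 through 15: 9 terms.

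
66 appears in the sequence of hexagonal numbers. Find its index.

6

Set n(2n−1) = 66, giving 2n² − n − 66 = 0.
So n = (1 + 23) / 4 = 24/4 = 6.
Check: 6·(2·6 − 1) = 66. ✓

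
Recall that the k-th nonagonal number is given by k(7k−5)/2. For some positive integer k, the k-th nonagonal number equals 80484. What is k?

152

Set n(7n−5)/2 = 80484, giving 7n² − 5n − 160968 = 0.
So n = (5 + 2123) / 14 = 2128/14 = 152.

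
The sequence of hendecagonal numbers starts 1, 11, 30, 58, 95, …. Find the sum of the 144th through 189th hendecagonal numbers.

5748183

Σ i(9i−7)/2 = (9Σi² − 7Σi) / 2 over i = 144..189.
Σi = 17955 − 10296 = 7659 and Σi² = 2268315 − 984984 = 1283331.
(9·1283331 − 7·7659) / 2 = 11496366/2 = 5748183.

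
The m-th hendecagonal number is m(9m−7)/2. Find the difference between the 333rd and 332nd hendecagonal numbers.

Consecutive hendecagonal numbers differ by 9n − 8: here 9·333 − 8 = 2989.

2989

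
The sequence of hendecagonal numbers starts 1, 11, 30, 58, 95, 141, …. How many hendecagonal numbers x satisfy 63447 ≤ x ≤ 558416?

233

The n-th hendecagonal number is n(9n−7)/2.
Smallest index with value ≥ 63447: n = 120 (giving 64380).
Largest index with value ≤ 558416: n = 352 (giving 556336).
Indices 120 through 352: 233 terms.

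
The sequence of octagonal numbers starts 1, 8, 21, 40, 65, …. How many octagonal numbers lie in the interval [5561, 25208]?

49

The n-th octagonal number is n(3n−2).
Smallest index with value ≥ 5561: n = 44 (giving 5720).
Largest index with value ≤ 25208: n = 92 (giving 25208).
Indices 44 through 92: 49 terms.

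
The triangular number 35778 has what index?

Set n(n+1)/2 = 35778, giving n² + n − 71556 = 0.
The discriminant is 1 + 8·35778 = 286225, and √286225 = 535.
So n = (-1 + 535) / 2 = 534/2 = 267.

267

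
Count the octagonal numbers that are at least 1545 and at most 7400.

The n-th octagonal number is n(3n−2).
Smallest index with value ≥ 1545: n = 24 (giving 1680).
Largest index with value ≤ 7400: n = 50 (giving 7400).
Indices 24 through 50: 27 terms.

27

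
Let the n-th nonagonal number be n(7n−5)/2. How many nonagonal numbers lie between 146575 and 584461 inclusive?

205

The n-th nonagonal number is n(7n−5)/2.
Smallest index with value ≥ 146575: n = 205 (giving 146575).
Largest index with value ≤ 584461: n = 409 (giving 584461).
Indices 205 through 409: 205 terms.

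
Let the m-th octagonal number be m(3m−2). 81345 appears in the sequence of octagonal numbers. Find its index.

Set n(3n−2) = 81345, giving 3n² − 2n − 81345 = 0.
The discriminant is 4 + 12·81345 = 976144, and √976144 = 988.
So n = (2 + 988) / 6 = 990/6 = 165.
Check: 165·(3·165 − 2) = 81345. ✓

165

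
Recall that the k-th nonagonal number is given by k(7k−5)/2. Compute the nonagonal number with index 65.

65·(7·65 − 5)/2 = 65·450/2 = 65·225 = 14625.

14625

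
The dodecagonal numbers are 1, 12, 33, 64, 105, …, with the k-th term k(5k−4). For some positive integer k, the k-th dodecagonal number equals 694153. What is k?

373

Set n(5n−4) = 694153, giving 5n² − 4n − 694153 = 0.
The discriminant is 16 + 20·694153 = 13883076, and √13883076 = 3726.
So n = (4 + 3726) / 10 = 3730/10 = 373.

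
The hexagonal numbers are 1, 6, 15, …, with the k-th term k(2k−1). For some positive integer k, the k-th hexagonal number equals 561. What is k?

Set n(2n−1) = 561, giving 2n² − n − 561 = 0.
The discriminant is 1 + 8·561 = 4489, and √4489 = 67.
So n = (1 + 67) / 4 = 68/4 = 17.
Check: 17·(2·17 − 1) = 561. ✓

17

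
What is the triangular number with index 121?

The 121st triangular number is n(n+1)/2 with n = 121.
121·122/2 = 14762/2 = 7381.

7381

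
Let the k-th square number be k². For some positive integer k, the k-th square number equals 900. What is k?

We need n² = 900, so n = √900 = 30.
Check: 30² = 900. ✓

30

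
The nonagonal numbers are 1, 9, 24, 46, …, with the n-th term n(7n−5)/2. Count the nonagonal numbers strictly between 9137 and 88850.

The n-th nonagonal number is n(7n−5)/2.
Smallest index with value > 9137: n = 52 (giving 9334).
Largest index with value < 88850: n = 159 (giving 88086).
Indices 52 through 159: 108 terms.

108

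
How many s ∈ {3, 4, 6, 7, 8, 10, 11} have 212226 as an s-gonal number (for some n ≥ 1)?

s = 3: P(3, 651) = 212226. ✓
s = 4: P(4, 460) = 211600 and P(4, 461) = 212521; 212226 is not s-gonal.
s = 6: P(6, 326) = 212226. ✓
s = 7: P(7, 291) = 211266 and P(7, 292) = 212722; 212226 is not s-gonal.
s = 8: P(8, 266) = 211736 and P(8, 267) = 213333; 212226 is not s-gonal.
s = 10: P(10, 230) = 210910 and P(10, 231) = 212751; 212226 is not s-gonal.
s = 11: P(11, 217) = 211141 and P(11, 218) = 213095; 212226 is not s-gonal.
Hits: s ∈ {3, 6} → 2.

2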